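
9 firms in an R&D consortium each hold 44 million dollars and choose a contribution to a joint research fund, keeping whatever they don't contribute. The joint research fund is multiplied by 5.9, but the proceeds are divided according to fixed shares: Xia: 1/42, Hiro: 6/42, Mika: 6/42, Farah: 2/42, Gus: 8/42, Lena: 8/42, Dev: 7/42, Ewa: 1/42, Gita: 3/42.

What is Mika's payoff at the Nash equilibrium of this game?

118.17 million dollars

For player j, contributing a unit is worthwhile iff 5.9 × (j's share) ≥ 1, i.e. iff j's share is at least 0.1695.
The shares above 0.1695 belong to Gus and Lena, contributing 44 each; the remaining 7 contribute 0. Total contributed: 88.
Mika keeps 44 and receives 5.9 × 88 × 6/42 = 74.17 from the joint research fund, for a payoff of 118.17.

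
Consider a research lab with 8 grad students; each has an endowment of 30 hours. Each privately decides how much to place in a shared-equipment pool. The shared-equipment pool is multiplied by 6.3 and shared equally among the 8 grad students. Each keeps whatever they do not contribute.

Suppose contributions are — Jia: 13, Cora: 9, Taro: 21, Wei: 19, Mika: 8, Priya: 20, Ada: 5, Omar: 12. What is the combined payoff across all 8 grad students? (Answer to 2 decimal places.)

807.10 hours

Total contributed: 13 + 9 + 21 + 19 + 8 + 20 + 5 + 12 = 107; total kept: 8 × 30 − 107 = 133.
The shared-equipment pool pays out 6.3 × 107 = 674.10 in aggregate.
Group total = 133 + 674.10 = 807.10.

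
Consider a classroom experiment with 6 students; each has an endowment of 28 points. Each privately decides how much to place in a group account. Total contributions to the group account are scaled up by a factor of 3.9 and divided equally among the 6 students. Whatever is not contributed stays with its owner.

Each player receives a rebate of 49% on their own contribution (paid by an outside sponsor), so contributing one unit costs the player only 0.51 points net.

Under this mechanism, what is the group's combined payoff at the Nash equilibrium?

Under the mechanism each unit contributed yields (3.9/6) / 0.51 = 1.2745 back to its contributor per unit of net cost, which exceeds 1, making full contribution the dominant choice for everyone.
So the Nash equilibrium is full contribution by all 6; the group earns 6 × (28 × 0.49 + 3.9 × 28) = 737.52.

737.52 points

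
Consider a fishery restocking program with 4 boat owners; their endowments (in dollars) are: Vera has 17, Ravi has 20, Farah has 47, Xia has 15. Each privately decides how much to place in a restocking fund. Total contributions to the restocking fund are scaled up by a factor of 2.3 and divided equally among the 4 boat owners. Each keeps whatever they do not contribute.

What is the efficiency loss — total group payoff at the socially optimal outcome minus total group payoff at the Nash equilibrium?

The private return per contributed unit is 2.3/4 = 0.5750 < 1 for every player regardless of endowment, so the Nash equilibrium is zero contribution and the group total is Σ E_j = 17 + 20 + 47 + 15 = 99.
Each contributed unit returns 2.300 to the group, so the social optimum is full contribution by everyone: group total = 2.300 × 99 = 227.70.
Efficiency loss = (2.300 − 1) × 99 = 128.70.

128.70 dollars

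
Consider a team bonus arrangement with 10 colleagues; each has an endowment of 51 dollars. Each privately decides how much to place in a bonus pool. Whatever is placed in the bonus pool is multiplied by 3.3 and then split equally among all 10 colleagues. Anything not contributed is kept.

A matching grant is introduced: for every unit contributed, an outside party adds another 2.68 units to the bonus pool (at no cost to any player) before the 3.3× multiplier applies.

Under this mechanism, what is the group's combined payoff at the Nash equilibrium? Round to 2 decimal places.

6193.44 dollars

The effective private return per unit is now 3.3 × 3.68 / 10 = 1.2144 > 1, so every player's dominant strategy flips to full contribution.
At the Nash equilibrium everyone contributes 51. Group total payoff = 3.3 × 3.68 × 510 = 6193.44.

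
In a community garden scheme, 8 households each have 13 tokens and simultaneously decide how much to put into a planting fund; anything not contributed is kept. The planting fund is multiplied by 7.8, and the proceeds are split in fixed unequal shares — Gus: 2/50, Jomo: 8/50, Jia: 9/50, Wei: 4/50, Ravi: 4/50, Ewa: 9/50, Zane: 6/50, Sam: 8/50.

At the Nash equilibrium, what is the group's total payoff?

For player j, contributing a unit is worthwhile iff 7.8 × (j's share) ≥ 1, i.e. iff j's share is at least 0.1282.
Jomo, Jia, Ewa and Sam are above the threshold, contributing 13 each; the remaining 4 contribute 0. Total contributed: 52.
The planting fund pays out 7.8 × 52 = 405.60 in total (split across the unequal shares, but the aggregate is all that matters for the group sum).
The 4 free-riders keep 13 each, adding 52. Group total = 52 + 405.60 = 457.60.

457.60 tokens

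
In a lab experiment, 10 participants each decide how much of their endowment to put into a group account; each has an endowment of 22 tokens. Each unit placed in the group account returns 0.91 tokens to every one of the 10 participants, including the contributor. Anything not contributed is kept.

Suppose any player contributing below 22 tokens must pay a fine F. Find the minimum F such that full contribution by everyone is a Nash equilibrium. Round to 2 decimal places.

1.98 tokens

Given the others contribute fully, the best deviation is to contribute 0 (any partial contribution still incurs the fine and gives up units whose private return 0.91 is below 1).
Deviating from 22 to 0 saves 22 tokens but forfeits the deviator's share of the drop in the group account: 0.91 × 22 = 20.02.
So the deviation gain is 22 − 20.02 = 1.98, and the fine must be at least 1.98 tokens to wipe it out.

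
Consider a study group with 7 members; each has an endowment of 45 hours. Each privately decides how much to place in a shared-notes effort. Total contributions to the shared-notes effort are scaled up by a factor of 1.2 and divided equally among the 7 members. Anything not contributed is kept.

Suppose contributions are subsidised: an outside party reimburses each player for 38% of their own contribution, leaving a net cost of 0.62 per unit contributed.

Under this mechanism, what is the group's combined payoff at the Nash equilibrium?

The effective private return is (1.2/7) / 0.62 = 0.2765, which is still under 1, so the mechanism doesn't change anyone's dominant strategy: zero contribution.
At the Nash equilibrium no one contributes; group total payoff = 7 × 45 = 315.

315.00 hours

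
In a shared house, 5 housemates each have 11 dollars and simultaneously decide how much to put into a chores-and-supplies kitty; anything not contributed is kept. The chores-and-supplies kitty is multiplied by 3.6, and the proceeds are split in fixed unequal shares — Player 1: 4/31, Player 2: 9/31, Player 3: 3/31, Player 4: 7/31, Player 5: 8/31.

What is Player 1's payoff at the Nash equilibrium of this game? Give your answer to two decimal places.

Each unit j contributes comes back to j as 3.6 × (j's share), so j prefers to contribute only if that share exceeds 1/3.6 = 0.2778; otherwise keeping the unit dominates.
Only Player 2 (9/31) clears that bar, contributing 11; the remaining 4 contribute 0. Total contributed: 11.
Player 1 keeps 11 and receives 3.6 × 11 × 4/31 = 5.11 from the chores-and-supplies kitty, for a payoff of 16.11.

16.11 dollars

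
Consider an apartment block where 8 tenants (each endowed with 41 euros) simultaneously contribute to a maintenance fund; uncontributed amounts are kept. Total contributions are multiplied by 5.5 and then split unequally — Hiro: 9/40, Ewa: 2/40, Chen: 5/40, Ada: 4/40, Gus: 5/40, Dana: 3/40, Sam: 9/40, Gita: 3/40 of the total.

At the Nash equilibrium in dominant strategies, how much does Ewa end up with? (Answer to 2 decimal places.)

For player j, contributing a unit is worthwhile iff 5.5 × (j's share) ≥ 1, i.e. iff j's share is at least 0.1818.
Hiro and Sam are above the threshold, contributing 41 each; the remaining 6 contribute 0. Total contributed: 82.
Ewa keeps 41 and receives 5.5 × 82 × 2/40 = 22.55 from the maintenance fund, for a payoff of 63.55.

63.55 euros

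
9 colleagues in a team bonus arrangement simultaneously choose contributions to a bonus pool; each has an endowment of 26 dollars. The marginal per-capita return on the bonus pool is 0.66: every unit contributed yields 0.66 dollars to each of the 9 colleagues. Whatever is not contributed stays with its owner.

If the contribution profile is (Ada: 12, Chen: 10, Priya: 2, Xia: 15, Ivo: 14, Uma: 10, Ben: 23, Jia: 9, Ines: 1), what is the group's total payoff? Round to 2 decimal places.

708.24 dollars

Total contributed: 12 + 10 + 2 + 15 + 14 + 10 + 23 + 9 + 1 = 96; total kept: 9 × 26 − 96 = 138.
The bonus pool pays out 0.66 × 9 × 96 = 570.24 in aggregate.
Group total = 138 + 570.24 = 708.24.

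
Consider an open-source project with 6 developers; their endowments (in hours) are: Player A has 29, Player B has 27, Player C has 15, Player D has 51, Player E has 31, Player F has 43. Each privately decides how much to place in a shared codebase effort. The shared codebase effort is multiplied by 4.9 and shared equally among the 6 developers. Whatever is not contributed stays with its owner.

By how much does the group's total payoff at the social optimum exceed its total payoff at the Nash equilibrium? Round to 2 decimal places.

764.40 hours

The private return per contributed unit is 4.9/6 = 0.8167 < 1 for every player regardless of endowment, so the Nash equilibrium is zero contribution and the group total is Σ E_j = 29 + 27 + 15 + 51 + 31 + 43 = 196.
Each contributed unit returns 4.900 to the group, so the social optimum is full contribution by everyone: group total = 4.900 × 196 = 960.40.
Efficiency loss = (4.900 − 1) × 196 = 764.40.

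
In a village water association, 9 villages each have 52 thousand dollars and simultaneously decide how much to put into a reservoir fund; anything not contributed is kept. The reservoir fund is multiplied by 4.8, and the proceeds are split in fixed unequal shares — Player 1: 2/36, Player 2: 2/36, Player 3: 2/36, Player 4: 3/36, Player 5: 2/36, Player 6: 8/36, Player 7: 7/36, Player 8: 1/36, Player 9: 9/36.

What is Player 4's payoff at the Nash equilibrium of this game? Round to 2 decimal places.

Player j's private return per contributed unit is 4.8 × (j's share). Contributing is weakly dominant for j when that share is at least 1/4.8 = 0.2083, and contributing 0 is dominant otherwise.
Player 6 and Player 9 clear that bar, contributing 52 each; the remaining 7 contribute 0. Total contributed: 104.
Player 4 keeps 52 and receives 4.8 × 104 × 3/36 = 41.60 from the reservoir fund, for a payoff of 93.60.

93.60 thousand dollars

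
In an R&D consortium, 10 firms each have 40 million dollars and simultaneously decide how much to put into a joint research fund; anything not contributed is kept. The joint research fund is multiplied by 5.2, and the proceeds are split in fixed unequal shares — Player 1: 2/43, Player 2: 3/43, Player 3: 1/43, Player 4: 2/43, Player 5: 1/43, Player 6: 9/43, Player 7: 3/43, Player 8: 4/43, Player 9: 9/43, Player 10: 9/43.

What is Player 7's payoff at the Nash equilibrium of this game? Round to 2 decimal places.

A player with share s gets back 5.2·s per unit contributed, so full contribution is dominant for anyone with s > 1/5.2 = 0.1923 and zero contribution is dominant for anyone below.
Player 6, Player 9 and Player 10 are above the threshold, contributing 40 each; the remaining 7 contribute 0. Total contributed: 120.
Player 7 keeps 40 and receives 5.2 × 120 × 3/43 = 43.53 from the joint research fund, for a payoff of 83.53.

83.53 million dollars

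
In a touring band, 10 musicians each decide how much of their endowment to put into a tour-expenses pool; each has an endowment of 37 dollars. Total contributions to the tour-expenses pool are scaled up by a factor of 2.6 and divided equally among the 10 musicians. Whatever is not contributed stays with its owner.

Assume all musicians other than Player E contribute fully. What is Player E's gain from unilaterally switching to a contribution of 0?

27.38 dollars

Switching from a contribution of 37 to 0 lets Player E keep an extra 37 dollars, but lowers the tour-expenses pool by 37, which costs Player E their own share of that drop: 2.6/10 × 37 = 9.62.
Net gain = 37 − 9.62 = 27.38. The private return per contributed unit (0.2600) is below 1, so free-riding is indeed the best response regardless of what the others do.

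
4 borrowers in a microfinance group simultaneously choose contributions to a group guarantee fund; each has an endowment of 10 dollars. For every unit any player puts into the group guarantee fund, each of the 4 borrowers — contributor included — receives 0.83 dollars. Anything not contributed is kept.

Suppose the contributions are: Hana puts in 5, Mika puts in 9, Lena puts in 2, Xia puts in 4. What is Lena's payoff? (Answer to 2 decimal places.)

Total contributed: 5 + 9 + 2 + 4 = 20.
Each receives 0.83 × 20 = 16.60 from the group guarantee fund.
Lena keeps 10 − 2 = 8, so Lena's payoff is 8 + 16.60 = 24.60.

24.60 dollars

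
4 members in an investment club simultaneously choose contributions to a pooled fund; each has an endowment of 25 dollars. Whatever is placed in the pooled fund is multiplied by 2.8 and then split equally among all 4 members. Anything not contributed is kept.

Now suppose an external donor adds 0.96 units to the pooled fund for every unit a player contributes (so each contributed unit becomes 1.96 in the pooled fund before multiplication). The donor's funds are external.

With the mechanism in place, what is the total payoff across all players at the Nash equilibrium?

548.80 dollars

Under the mechanism each unit contributed yields 2.8 × 1.96 / 4 = 1.3720 back to its contributor per unit of net cost, which exceeds 1, making full contribution the dominant choice for everyone.
At the Nash equilibrium everyone contributes 25. Group total payoff = 2.8 × 1.96 × 100 = 548.80.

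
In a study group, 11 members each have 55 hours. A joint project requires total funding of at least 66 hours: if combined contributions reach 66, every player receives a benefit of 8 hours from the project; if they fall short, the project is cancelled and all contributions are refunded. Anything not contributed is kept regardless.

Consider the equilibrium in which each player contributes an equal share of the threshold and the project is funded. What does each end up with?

57 hours

Equal share of the threshold: 66/11 = 6.
At this profile no one gains by cutting their contribution: any cut drops the total below 66, the project is cancelled, contributions are refunded, and the deviator ends with 55, which is less than 55 − 6 + 8 = 57. Contributing more than 6 just wastes the excess. So contributing exactly 6 is a best response.
Each player's payoff: 55 − 6 + 8 = 57.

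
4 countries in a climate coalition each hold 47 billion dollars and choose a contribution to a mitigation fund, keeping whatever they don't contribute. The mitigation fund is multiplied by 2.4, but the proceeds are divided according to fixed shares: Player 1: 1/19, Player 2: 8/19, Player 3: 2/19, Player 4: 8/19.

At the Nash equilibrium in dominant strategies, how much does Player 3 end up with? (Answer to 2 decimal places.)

70.75 billion dollars

For player j, contributing a unit is worthwhile iff 2.4 × (j's share) ≥ 1, i.e. iff j's share is at least 0.4167.
Player 2 and Player 4 clear that bar, contributing 47 each; the remaining 2 contribute 0. Total contributed: 94.
Player 3 keeps 47 and receives 2.4 × 94 × 2/19 = 23.75 from the mitigation fund, for a payoff of 70.75.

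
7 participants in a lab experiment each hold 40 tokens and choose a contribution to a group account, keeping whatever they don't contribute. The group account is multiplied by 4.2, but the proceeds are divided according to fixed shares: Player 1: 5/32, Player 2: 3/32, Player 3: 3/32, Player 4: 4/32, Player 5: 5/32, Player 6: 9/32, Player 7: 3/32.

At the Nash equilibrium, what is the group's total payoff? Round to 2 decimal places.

Player j's private return per contributed unit is 4.2 × (j's share). Contributing is weakly dominant for j when that share is at least 1/4.2 = 0.2381, and contributing 0 is dominant otherwise.
Player 6 alone (share 9/32) is above the threshold, contributing 40; the remaining 6 contribute 0. Total contributed: 40.
The group account pays out 4.2 × 40 = 168.00 in total (split across the unequal shares, but the aggregate is all that matters for the group sum).
The 6 free-riders keep 40 each, adding 240. Group total = 240 + 168.00 = 408.00.

408.00 tokens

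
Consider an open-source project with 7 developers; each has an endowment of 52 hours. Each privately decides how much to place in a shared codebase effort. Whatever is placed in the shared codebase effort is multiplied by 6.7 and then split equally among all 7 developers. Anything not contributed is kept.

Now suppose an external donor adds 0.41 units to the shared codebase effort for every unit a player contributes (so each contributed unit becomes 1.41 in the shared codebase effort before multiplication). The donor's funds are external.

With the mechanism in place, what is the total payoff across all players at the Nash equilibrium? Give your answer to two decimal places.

3438.71 hours

Under the mechanism each unit contributed yields 6.7 × 1.41 / 7 = 1.3496 back to its contributor per unit of net cost, which exceeds 1, making full contribution the dominant choice for everyone.
So the Nash equilibrium is full contribution by all 7; the group earns 6.7 × 1.41 × 364 = 3438.71.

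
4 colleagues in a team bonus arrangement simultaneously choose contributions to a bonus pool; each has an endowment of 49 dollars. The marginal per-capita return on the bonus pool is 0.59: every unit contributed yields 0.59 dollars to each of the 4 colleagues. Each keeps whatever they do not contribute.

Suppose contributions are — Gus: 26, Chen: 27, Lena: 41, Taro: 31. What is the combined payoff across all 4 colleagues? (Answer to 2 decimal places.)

Total contributed: 26 + 27 + 41 + 31 = 125; total kept: 4 × 49 − 125 = 71.
The bonus pool pays out 0.59 × 4 × 125 = 295.00 in aggregate.
Group total = 71 + 295.00 = 366.00.

366.00 dollars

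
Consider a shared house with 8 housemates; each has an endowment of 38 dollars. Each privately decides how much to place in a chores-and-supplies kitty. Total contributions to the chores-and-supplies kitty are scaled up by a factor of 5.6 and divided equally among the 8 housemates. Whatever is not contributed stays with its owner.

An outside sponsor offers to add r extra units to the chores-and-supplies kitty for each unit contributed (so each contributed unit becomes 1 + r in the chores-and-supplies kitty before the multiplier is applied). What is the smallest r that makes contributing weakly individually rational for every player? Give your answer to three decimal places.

0.429

With matching at rate r, one contributed unit becomes (1 + r) in the chores-and-supplies kitty and returns 5.6 × (1 + r) / 8 to the contributor.
Setting this equal to 1: 1 + r = 8/5.6 = 1.4286.
So the minimum matching rate is r = 1.4286 − 1 = 0.429.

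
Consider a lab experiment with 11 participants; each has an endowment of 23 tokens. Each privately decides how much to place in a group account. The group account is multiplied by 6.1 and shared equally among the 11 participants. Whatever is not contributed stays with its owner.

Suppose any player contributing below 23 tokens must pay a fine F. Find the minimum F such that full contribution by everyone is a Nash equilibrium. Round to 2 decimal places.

Given the others contribute fully, the best deviation is to contribute 0 (any partial contribution still incurs the fine and gives up units whose private return 0.5545 is below 1).
Deviating from 23 to 0 saves 23 tokens but forfeits the deviator's share of the drop in the group account: 6.1/11 × 23 = 12.75.
So the deviation gain is 23 − 12.75 = 10.25, and the fine must be at least 10.25 tokens to wipe it out.

10.25 tokens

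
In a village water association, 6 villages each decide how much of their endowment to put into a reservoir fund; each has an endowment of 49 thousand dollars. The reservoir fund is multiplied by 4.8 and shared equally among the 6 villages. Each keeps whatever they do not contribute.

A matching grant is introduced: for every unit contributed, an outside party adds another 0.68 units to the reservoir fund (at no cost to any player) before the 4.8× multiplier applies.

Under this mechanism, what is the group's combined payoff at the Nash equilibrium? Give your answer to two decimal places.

The effective private return per unit is now 4.8 × 1.68 / 6 = 1.3440 > 1, so every player's dominant strategy flips to full contribution.
So the Nash equilibrium is full contribution by all 6; the group earns 4.8 × 1.68 × 294 = 2370.82.

2370.82 thousand dollars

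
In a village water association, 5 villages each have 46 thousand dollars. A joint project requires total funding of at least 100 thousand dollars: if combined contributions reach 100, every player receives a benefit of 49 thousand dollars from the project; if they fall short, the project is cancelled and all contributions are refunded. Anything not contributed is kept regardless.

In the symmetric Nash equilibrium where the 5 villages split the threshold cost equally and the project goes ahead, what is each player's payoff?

Equal share of the threshold: 100/5 = 20.
At this profile no one gains by cutting their contribution: any cut drops the total below 100, the project is cancelled, contributions are refunded, and the deviator ends with 46, which is less than 46 − 20 + 49 = 75. Contributing more than 20 just wastes the excess. So contributing exactly 20 is a best response.
Each player's payoff: 46 − 20 + 49 = 75.

75 thousand dollars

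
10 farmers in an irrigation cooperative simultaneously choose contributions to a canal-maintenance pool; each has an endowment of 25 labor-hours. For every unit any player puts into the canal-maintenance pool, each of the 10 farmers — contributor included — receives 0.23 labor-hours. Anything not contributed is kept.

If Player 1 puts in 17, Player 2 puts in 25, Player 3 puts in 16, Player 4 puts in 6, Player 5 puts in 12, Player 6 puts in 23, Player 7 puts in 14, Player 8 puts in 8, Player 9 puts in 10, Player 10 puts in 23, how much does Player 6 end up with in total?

Total contributed: 17 + 25 + 16 + 6 + 12 + 23 + 14 + 8 + 10 + 23 = 154.
Each receives 0.23 × 154 = 35.42 from the canal-maintenance pool.
Player 6 keeps 25 − 23 = 2, so Player 6's payoff is 2 + 35.42 = 37.42.

37.42 labor-hours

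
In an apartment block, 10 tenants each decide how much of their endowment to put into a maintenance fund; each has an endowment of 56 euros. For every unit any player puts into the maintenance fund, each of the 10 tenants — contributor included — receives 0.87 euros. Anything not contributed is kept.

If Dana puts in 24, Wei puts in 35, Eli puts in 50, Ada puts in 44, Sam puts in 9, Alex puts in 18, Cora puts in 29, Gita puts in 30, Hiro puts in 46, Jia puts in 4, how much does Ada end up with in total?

263.43 euros

Total contributed: 24 + 35 + 50 + 44 + 9 + 18 + 29 + 30 + 46 + 4 = 289.
Each receives 0.87 × 289 = 251.43 from the maintenance fund.
Ada keeps 56 − 44 = 12, so Ada's payoff is 12 + 251.43 = 263.43.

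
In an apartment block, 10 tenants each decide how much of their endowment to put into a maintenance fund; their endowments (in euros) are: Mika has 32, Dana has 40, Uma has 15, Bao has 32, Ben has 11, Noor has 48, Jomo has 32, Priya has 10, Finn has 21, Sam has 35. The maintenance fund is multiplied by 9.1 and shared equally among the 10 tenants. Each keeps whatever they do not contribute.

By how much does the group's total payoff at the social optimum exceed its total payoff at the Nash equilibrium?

The private return per contributed unit is 9.1/10 = 0.9100 < 1 for every player regardless of endowment, so the Nash equilibrium is zero contribution and the group total is Σ E_j = 32 + 40 + 15 + 32 + 11 + 48 + 32 + 10 + 21 + 35 = 276.
Each contributed unit returns 9.100 to the group, so the social optimum is full contribution by everyone: group total = 9.100 × 276 = 2511.60.
Efficiency loss = (9.100 − 1) × 276 = 2235.60.

2235.60 euros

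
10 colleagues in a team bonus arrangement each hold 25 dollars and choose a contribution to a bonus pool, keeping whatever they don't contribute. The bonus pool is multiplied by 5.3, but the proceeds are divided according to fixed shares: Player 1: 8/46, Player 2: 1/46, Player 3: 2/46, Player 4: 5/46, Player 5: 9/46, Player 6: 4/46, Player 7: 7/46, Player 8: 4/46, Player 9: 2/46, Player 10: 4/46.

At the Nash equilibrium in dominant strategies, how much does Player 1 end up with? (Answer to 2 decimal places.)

48.04 dollars

For player j, contributing a unit is worthwhile iff 5.3 × (j's share) ≥ 1, i.e. iff j's share is at least 0.1887.
Only Player 5 (9/46) clears that bar, contributing 25; the remaining 9 contribute 0. Total contributed: 25.
Player 1 keeps 25 and receives 5.3 × 25 × 8/46 = 23.04 from the bonus pool, for a payoff of 48.04.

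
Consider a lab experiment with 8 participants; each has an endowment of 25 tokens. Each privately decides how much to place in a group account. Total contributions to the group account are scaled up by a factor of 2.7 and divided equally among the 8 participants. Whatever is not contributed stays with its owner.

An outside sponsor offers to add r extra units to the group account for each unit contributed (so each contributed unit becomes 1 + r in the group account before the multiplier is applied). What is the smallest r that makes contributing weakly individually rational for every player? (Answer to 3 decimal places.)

1.963

With matching at rate r, one contributed unit becomes (1 + r) in the group account and returns 2.7 × (1 + r) / 8 to the contributor.
Setting this equal to 1: 1 + r = 8/2.7 = 2.9630.
So the minimum matching rate is r = 2.9630 − 1 = 1.963.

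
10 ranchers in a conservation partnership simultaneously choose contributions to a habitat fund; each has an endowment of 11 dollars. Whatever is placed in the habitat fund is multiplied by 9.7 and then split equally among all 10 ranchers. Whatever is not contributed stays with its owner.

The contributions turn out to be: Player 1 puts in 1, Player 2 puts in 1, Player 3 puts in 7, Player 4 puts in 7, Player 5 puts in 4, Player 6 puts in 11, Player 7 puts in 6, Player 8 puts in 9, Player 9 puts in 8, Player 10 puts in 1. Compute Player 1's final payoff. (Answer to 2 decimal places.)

63.35 dollars

Total contributed: 1 + 1 + 7 + 7 + 4 + 11 + 6 + 9 + 8 + 1 = 55.
Each receives 9.7 × 55 / 10 = 53.35 from the habitat fund.
Player 1 keeps 11 − 1 = 10, so Player 1's payoff is 10 + 53.35 = 63.35.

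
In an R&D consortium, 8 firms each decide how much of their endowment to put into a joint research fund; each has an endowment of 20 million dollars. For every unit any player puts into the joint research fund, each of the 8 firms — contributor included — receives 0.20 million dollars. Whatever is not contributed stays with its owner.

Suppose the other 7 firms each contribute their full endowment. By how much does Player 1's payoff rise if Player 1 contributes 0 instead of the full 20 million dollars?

Switching from a contribution of 20 to 0 lets Player 1 keep an extra 20 million dollars, but lowers the joint research fund by 20, which costs Player 1 their own share of that drop: 0.20 × 20 = 4.00.
Net gain = 20 − 4.00 = 16.00. The private return per contributed unit (0.20) is below 1, so free-riding is indeed the best response regardless of what the others do.

16.00 million dollars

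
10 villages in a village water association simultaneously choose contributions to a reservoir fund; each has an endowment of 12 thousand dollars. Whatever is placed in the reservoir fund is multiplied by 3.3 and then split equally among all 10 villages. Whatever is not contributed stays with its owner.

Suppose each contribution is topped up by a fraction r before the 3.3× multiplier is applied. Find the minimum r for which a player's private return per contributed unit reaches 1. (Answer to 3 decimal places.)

With matching at rate r, one contributed unit becomes (1 + r) in the reservoir fund and returns 3.3 × (1 + r) / 10 to the contributor.
Setting this equal to 1: 1 + r = 10/3.3 = 3.0303.
So the minimum matching rate is r = 3.0303 − 1 = 2.030.

2.030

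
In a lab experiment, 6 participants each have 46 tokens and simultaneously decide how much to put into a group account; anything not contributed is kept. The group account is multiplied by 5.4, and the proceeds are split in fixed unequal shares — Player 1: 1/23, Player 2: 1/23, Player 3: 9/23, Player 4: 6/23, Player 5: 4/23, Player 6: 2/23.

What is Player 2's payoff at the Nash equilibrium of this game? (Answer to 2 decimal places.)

67.60 tokens

Each unit j contributes comes back to j as 5.4 × (j's share), so j prefers to contribute only if that share exceeds 1/5.4 = 0.1852; otherwise keeping the unit dominates.
Player 3 and Player 4 are above the threshold, contributing 46 each; the remaining 4 contribute 0. Total contributed: 92.
Player 2 keeps 46 and receives 5.4 × 92 × 1/23 = 21.60 from the group account, for a payoff of 67.60.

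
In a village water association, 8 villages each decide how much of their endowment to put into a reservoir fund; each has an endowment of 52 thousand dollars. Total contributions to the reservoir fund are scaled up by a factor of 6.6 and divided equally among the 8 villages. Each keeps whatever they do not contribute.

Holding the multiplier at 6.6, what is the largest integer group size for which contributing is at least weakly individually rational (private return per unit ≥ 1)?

6

Private return per unit is 6.6/(group size), which is ≥ 1 whenever the group size is ≤ 6.6.
The largest such integer is 6.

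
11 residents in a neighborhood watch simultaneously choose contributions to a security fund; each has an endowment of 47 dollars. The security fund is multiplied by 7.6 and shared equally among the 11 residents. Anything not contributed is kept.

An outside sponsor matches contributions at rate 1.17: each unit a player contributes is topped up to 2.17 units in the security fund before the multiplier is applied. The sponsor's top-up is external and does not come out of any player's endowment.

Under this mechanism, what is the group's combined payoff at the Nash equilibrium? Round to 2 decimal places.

8526.36 dollars

The effective private return per unit is now 7.6 × 2.17 / 11 = 1.4993 > 1, so every player's dominant strategy flips to full contribution.
So the Nash equilibrium is full contribution by all 11; the group earns 7.6 × 2.17 × 517 = 8526.36.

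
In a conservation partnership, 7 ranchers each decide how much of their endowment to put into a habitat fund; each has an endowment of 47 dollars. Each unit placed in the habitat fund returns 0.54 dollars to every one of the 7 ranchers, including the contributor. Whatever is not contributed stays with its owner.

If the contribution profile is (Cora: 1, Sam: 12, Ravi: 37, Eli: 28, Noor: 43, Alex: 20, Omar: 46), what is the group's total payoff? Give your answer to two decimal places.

Total contributed: 1 + 12 + 37 + 28 + 43 + 20 + 46 = 187; total kept: 7 × 47 − 187 = 142.
The habitat fund pays out 0.54 × 7 × 187 = 706.86 in aggregate.
Group total = 142 + 706.86 = 848.86.

848.86 dollars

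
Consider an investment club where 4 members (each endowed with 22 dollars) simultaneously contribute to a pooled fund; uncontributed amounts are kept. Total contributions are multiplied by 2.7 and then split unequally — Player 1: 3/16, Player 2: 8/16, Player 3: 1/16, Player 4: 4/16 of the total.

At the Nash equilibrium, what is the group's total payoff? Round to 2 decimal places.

Player j's private return per contributed unit is 2.7 × (j's share). Contributing is weakly dominant for j when that share is at least 1/2.7 = 0.3704, and contributing 0 is dominant otherwise.
Player 2 alone (share 8/16) is above the threshold, contributing 22; the remaining 3 contribute 0. Total contributed: 22.
The pooled fund pays out 2.7 × 22 = 59.40 in total (split across the unequal shares, but the aggregate is all that matters for the group sum).
The 3 free-riders keep 22 each, adding 66. Group total = 66 + 59.40 = 125.40.

125.40 dollars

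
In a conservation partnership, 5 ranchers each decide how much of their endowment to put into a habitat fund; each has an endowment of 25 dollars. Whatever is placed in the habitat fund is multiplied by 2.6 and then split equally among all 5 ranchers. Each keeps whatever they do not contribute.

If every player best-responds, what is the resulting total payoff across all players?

125.00 dollars

Each contributed unit returns 2.6/5 = 0.5200 to its contributor — below 1 — so contributing 0 is dominant for every player. At the Nash equilibrium everyone keeps their 25, and the group total is 5 × 25 = 125.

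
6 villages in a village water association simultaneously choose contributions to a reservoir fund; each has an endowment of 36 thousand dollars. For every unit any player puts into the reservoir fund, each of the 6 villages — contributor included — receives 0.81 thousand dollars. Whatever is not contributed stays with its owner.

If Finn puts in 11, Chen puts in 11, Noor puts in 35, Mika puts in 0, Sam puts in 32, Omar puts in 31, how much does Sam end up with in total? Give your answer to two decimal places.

101.20 thousand dollars

Total contributed: 11 + 11 + 35 + 0 + 32 + 31 = 120.
Each receives 0.81 × 120 = 97.20 from the reservoir fund.
Sam keeps 36 − 32 = 4, so Sam's payoff is 4 + 97.20 = 101.20.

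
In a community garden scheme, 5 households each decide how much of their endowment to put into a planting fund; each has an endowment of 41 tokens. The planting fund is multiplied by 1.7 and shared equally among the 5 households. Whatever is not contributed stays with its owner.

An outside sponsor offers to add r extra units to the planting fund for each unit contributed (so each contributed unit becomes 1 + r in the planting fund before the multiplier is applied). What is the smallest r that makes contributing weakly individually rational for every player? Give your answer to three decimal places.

1.941

With matching at rate r, one contributed unit becomes (1 + r) in the planting fund and returns 1.7 × (1 + r) / 5 to the contributor.
Setting this equal to 1: 1 + r = 5/1.7 = 2.9412.
So the minimum matching rate is r = 2.9412 − 1 = 1.941.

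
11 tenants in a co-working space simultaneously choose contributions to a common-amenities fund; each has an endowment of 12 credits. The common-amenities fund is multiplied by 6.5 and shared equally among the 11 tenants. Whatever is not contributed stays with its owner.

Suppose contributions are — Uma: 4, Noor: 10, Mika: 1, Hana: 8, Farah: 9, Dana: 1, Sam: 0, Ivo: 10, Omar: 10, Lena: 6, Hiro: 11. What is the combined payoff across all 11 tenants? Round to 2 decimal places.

Total contributed: 4 + 10 + 1 + 8 + 9 + 1 + 0 + 10 + 10 + 6 + 11 = 70; total kept: 11 × 12 − 70 = 62.
The common-amenities fund pays out 6.5 × 70 = 455.00 in aggregate.
Group total = 62 + 455.00 = 517.00.

517.00 credits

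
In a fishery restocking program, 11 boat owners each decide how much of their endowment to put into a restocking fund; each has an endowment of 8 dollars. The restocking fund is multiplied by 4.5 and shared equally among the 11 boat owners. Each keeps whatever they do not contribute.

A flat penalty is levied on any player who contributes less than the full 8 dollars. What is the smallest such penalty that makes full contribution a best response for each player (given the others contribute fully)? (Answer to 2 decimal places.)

Given the others contribute fully, the best deviation is to contribute 0 (any partial contribution still incurs the fine and gives up units whose private return 0.4091 is below 1).
Deviating from 8 to 0 saves 8 dollars but forfeits the deviator's share of the drop in the restocking fund: 4.5/11 × 8 = 3.27.
So the deviation gain is 8 − 3.27 = 4.73, and the fine must be at least 4.73 dollars to wipe it out.

4.73 dollars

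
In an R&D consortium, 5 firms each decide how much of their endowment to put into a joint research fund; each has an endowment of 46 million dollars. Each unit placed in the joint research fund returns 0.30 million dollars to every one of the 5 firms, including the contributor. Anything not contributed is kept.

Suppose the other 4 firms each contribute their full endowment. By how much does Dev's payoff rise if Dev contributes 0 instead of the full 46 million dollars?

Switching from a contribution of 46 to 0 lets Dev keep an extra 46 million dollars, but lowers the joint research fund by 46, which costs Dev their own share of that drop: 0.30 × 46 = 13.80.
Net gain = 46 − 13.80 = 32.20. The private return per contributed unit (0.30) is below 1, so free-riding is indeed the best response regardless of what the others do.

32.20 million dollars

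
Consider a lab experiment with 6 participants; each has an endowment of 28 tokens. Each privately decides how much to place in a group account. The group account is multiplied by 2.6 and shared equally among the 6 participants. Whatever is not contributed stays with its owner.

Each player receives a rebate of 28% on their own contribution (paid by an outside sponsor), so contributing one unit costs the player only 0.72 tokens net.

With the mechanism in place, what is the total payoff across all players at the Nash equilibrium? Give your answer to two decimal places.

The effective private return is (2.6/6) / 0.72 = 0.6019, which is still under 1, so the mechanism doesn't change anyone's dominant strategy: zero contribution.
Everyone keeps their endowment and the group total is 6 × 28 = 168.

168.00 tokens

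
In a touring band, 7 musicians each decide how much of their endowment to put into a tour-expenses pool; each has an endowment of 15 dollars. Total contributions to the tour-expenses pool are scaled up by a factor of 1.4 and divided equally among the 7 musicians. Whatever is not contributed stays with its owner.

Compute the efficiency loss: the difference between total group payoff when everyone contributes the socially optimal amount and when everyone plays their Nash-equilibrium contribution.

42.00 dollars

Each contributed unit returns 1.4/7 = 0.2000 to its contributor — below 1 — so contributing 0 is dominant for every player. At the Nash equilibrium everyone keeps their 15, and the group total is 7 × 15 = 105.
Each contributed unit returns 1.400 to the group as a whole (0.2000 to each of 7 players), which exceeds 1, so the social optimum is full contribution: group total = 1.400 × 105 = 147.00.
Efficiency loss = 147.00 − 105 = 42.00.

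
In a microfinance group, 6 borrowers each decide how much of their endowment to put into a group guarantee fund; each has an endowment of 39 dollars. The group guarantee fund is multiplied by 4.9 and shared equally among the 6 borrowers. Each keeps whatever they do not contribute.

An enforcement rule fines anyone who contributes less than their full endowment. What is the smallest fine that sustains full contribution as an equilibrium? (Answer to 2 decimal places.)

Given the others contribute fully, the best deviation is to contribute 0 (any partial contribution still incurs the fine and gives up units whose private return 0.8167 is below 1).
Deviating from 39 to 0 saves 39 dollars but forfeits the deviator's share of the drop in the group guarantee fund: 4.9/6 × 39 = 31.85.
So the deviation gain is 39 − 31.85 = 7.15, and the fine must be at least 7.15 dollars to wipe it out.

7.15 dollars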